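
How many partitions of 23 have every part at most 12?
p(23, parts ≤ 12) = 1116

Use the recurrence p(n, m) = p(n, m−1) + p(n−m, m): either the largest part is < m (count p(n, m−1)) or the largest part is exactly m (remove one copy of m, count p(n−m, m)). With p(0, ·) = 1 this gives p(23, parts ≤ 12) = 1116. (By conjugating Young diagrams, this also counts partitions of 23 into at most 12 parts.)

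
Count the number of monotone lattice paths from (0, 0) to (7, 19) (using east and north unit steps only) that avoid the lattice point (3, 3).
Number of paths = 560900

Total paths from (0, 0) to (7, 19): C(26, 7) = 657800. Paths through (3, 3): (paths (0, 0) → (3, 3)) × (paths (3, 3) → (7, 19)) = C(6, 3) · C(20, 4) = 20 · 4845 = 96900. Avoidance count = 657800 − 96900 = 560900.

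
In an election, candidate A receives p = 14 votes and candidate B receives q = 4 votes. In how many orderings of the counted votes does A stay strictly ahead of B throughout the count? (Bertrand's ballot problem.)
Strict-lead orderings = 1700

Total orderings of the 18 votes with 14 for A: C(18, 14) = 3060. By the Bertrand ballot formula (Cycle Lemma / reflection principle), the number of orderings in which A is strictly ahead of B throughout is (p − q)/(p + q) · C(p + q, p) = (14 − 4)/(14 + 4) · 3060 = 1700.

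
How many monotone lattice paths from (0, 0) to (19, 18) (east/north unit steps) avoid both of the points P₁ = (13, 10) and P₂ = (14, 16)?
Number of paths = 11351303229

Inclusion–exclusion. Total paths: C(37, 19) = 17672631900. Through P₁: C(23, 13)·C(14, 6) = 3435630198. Through P₂: C(30, 14)·C(7, 5) = 3053876175. Since P₁ is strictly southwest of P₂, a monotone path through both must visit P₁ then P₂; paths through both = C(23, 13)·C(7, 1)·C(7, 5) = 168177702. Avoid both = 17672631900 − 3435630198 − 3053876175 + 168177702 = 11351303229.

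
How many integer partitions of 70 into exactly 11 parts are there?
p(70, 11 parts) = 237489

Partitions of n into exactly k parts are in bijection with partitions of n − k into at most k parts (subtract 1 from each part). So p(70, exactly 11) = p(59, parts ≤ 11). Computing via the recurrence p(m, j) = p(m, j−1) + p(m−j, j) gives 237489.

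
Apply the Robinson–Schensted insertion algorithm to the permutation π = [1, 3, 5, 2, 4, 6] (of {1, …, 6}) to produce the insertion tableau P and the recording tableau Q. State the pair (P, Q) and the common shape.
P = [1, 2, 4, 6] / [3, 5];  Q = [1, 2, 3, 6] / [4, 5];  common shape = (4, 2)

Row-insert the values π_1, π_2, … into P one at a time, bumping the leftmost entry strictly greater than the inserted value down to the next row. The recording tableau Q records, in position (i, j), the step at which that cell was added to P.
  Insert 1 (step 1): P = [1];  Q = [1]
  Insert 3 (step 2): P = [1, 3];  Q = [1, 2]
  Insert 5 (step 3): P = [1, 3, 5];  Q = [1, 2, 3]
  Insert 2 (step 4): P = [1, 2, 5] / [3];  Q = [1, 2, 3] / [4]
  Insert 4 (step 5): P = [1, 2, 4] / [3, 5];  Q = [1, 2, 3] / [4, 5]
  Insert 6 (step 6): P = [1, 2, 4, 6] / [3, 5];  Q = [1, 2, 3, 6] / [4, 5]
Final shape: (4, 2).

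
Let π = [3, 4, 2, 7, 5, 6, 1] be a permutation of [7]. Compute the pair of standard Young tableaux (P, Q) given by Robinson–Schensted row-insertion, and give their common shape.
P = [1, 4, 5, 6] / [2, 7] / [3];  Q = [1, 2, 4, 6] / [3, 5] / [7];  common shape = (4, 2, 1)

Row-insert the values π_1, π_2, … into P one at a time, bumping the leftmost entry strictly greater than the inserted value down to the next row. The recording tableau Q records, in position (i, j), the step at which that cell was added to P.
  Insert 3 (step 1): P = [3];  Q = [1]
  Insert 4 (step 2): P = [3, 4];  Q = [1, 2]
  Insert 2 (step 3): P = [2, 4] / [3];  Q = [1, 2] / [3]
  Insert 7 (step 4): P = [2, 4, 7] / [3];  Q = [1, 2, 4] / [3]
  Insert 5 (step 5): P = [2, 4, 5] / [3, 7];  Q = [1, 2, 4] / [3, 5]
  Insert 6 (step 6): P = [2, 4, 5, 6] / [3, 7];  Q = [1, 2, 4, 6] / [3, 5]
  Insert 1 (step 7): P = [1, 4, 5, 6] / [2, 7] / [3];  Q = [1, 2, 4, 6] / [3, 5] / [7]
Final shape: (4, 2, 1).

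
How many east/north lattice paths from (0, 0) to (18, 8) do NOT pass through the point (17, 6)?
Number of paths = 1259434

Total paths from (0, 0) to (18, 8): C(26, 18) = 1562275. Paths through (17, 6): (paths (0, 0) → (17, 6)) × (paths (17, 6) → (18, 8)) = C(23, 17) · C(3, 1) = 100947 · 3 = 302841. Avoidance count = 1562275 − 302841 = 1259434.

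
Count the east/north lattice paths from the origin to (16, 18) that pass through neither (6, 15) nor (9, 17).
Number of paths = 2167786646

Inclusion–exclusion. Total paths: C(34, 16) = 2203961430. Through P₁: C(21, 6)·C(13, 10) = 15519504. Through P₂: C(26, 9)·C(8, 7) = 24996400. Since P₁ is strictly southwest of P₂, a monotone path through both must visit P₁ then P₂; paths through both = C(21, 6)·C(5, 3)·C(8, 7) = 4341120. Avoid both = 2203961430 − 15519504 − 24996400 + 4341120 = 2167786646.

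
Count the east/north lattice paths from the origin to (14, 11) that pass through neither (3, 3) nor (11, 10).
Number of paths = 2049696

Inclusion–exclusion. Total paths: C(25, 14) = 4457400. Through P₁: C(6, 3)·C(19, 11) = 1511640. Through P₂: C(21, 11)·C(4, 3) = 1410864. Since P₁ is strictly southwest of P₂, a monotone path through both must visit P₁ then P₂; paths through both = C(6, 3)·C(15, 8)·C(4, 3) = 514800. Avoid both = 4457400 − 1511640 − 1410864 + 514800 = 2049696.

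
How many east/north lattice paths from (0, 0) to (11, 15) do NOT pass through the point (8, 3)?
Number of paths = 7651085

Total paths from (0, 0) to (11, 15): C(26, 11) = 7726160. Paths through (8, 3): (paths (0, 0) → (8, 3)) × (paths (8, 3) → (11, 15)) = C(11, 8) · C(15, 3) = 165 · 455 = 75075. Avoidance count = 7726160 − 75075 = 7651085.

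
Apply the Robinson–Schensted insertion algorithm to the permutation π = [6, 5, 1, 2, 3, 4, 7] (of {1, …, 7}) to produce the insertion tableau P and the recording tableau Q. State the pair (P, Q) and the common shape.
P = [1, 2, 3, 4, 7] / [5] / [6];  Q = [1, 4, 5, 6, 7] / [2] / [3];  common shape = (5, 1, 1)

Row-insert the values π_1, π_2, … into P one at a time, bumping the leftmost entry strictly greater than the inserted value down to the next row. The recording tableau Q records, in position (i, j), the step at which that cell was added to P.
  Insert 6 (step 1): P = [6];  Q = [1]
  Insert 5 (step 2): P = [5] / [6];  Q = [1] / [2]
  Insert 1 (step 3): P = [1] / [5] / [6];  Q = [1] / [2] / [3]
  Insert 2 (step 4): P = [1, 2] / [5] / [6];  Q = [1, 4] / [2] / [3]
  Insert 3 (step 5): P = [1, 2, 3] / [5] / [6];  Q = [1, 4, 5] / [2] / [3]
  Insert 4 (step 6): P = [1, 2, 3, 4] / [5] / [6];  Q = [1, 4, 5, 6] / [2] / [3]
  Insert 7 (step 7): P = [1, 2, 3, 4, 7] / [5] / [6];  Q = [1, 4, 5, 6, 7] / [2] / [3]
Final shape: (5, 1, 1).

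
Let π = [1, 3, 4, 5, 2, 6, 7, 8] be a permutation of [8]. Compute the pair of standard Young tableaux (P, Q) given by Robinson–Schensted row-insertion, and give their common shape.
P = [1, 2, 4, 5, 6, 7, 8] / [3];  Q = [1, 2, 3, 4, 6, 7, 8] / [5];  common shape = (7, 1)

Row-insert the values π_1, π_2, … into P one at a time, bumping the leftmost entry strictly greater than the inserted value down to the next row. The recording tableau Q records, in position (i, j), the step at which that cell was added to P.
  Insert 1 (step 1): P = [1];  Q = [1]
  Insert 3 (step 2): P = [1, 3];  Q = [1, 2]
  Insert 4 (step 3): P = [1, 3, 4];  Q = [1, 2, 3]
  Insert 5 (step 4): P = [1, 3, 4, 5];  Q = [1, 2, 3, 4]
  Insert 2 (step 5): P = [1, 2, 4, 5] / [3];  Q = [1, 2, 3, 4] / [5]
  Insert 6 (step 6): P = [1, 2, 4, 5, 6] / [3];  Q = [1, 2, 3, 4, 6] / [5]
  Insert 7 (step 7): P = [1, 2, 4, 5, 6, 7] / [3];  Q = [1, 2, 3, 4, 6, 7] / [5]
  Insert 8 (step 8): P = [1, 2, 4, 5, 6, 7, 8] / [3];  Q = [1, 2, 3, 4, 6, 7, 8] / [5]
Final shape: (7, 1).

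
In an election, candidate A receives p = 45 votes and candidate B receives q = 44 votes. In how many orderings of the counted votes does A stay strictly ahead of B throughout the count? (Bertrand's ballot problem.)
Strict-lead orderings = 583300119592996693088040

Total orderings of the 89 votes with 45 for A: C(89, 45) = 51913710643776705684835560. By the Bertrand ballot formula (Cycle Lemma / reflection principle), the number of orderings in which A is strictly ahead of B throughout is (p − q)/(p + q) · C(p + q, p) = (45 − 44)/(45 + 44) · 51913710643776705684835560 = 583300119592996693088040.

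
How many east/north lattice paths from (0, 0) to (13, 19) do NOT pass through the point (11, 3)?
Number of paths = 347317908

Total paths from (0, 0) to (13, 19): C(32, 13) = 347373600. Paths through (11, 3): (paths (0, 0) → (11, 3)) × (paths (11, 3) → (13, 19)) = C(14, 11) · C(18, 2) = 364 · 153 = 55692. Avoidance count = 347373600 − 55692 = 347317908.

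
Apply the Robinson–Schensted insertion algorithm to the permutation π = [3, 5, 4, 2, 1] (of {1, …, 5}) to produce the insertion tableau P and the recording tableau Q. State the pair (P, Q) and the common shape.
P = [1, 4] / [2] / [3] / [5];  Q = [1, 2] / [3] / [4] / [5];  common shape = (2, 1, 1, 1)

Row-insert the values π_1, π_2, … into P one at a time, bumping the leftmost entry strictly greater than the inserted value down to the next row. The recording tableau Q records, in position (i, j), the step at which that cell was added to P.
  Insert 3 (step 1): P = [3];  Q = [1]
  Insert 5 (step 2): P = [3, 5];  Q = [1, 2]
  Insert 4 (step 3): P = [3, 4] / [5];  Q = [1, 2] / [3]
  Insert 2 (step 4): P = [2, 4] / [3] / [5];  Q = [1, 2] / [3] / [4]
  Insert 1 (step 5): P = [1, 4] / [2] / [3] / [5];  Q = [1, 2] / [3] / [4] / [5]
Final shape: (2, 1, 1, 1).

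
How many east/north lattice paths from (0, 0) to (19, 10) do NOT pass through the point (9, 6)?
Number of paths = 15020005

Total paths from (0, 0) to (19, 10): C(29, 19) = 20030010. Paths through (9, 6): (paths (0, 0) → (9, 6)) × (paths (9, 6) → (19, 10)) = C(15, 9) · C(14, 10) = 5005 · 1001 = 5010005. Avoidance count = 20030010 − 5010005 = 15020005.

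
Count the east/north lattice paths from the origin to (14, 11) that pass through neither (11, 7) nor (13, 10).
Number of paths = 1691908

Inclusion–exclusion. Total paths: C(25, 14) = 4457400. Through P₁: C(18, 11)·C(7, 3) = 1113840. Through P₂: C(23, 13)·C(2, 1) = 2288132. Since P₁ is strictly southwest of P₂, a monotone path through both must visit P₁ then P₂; paths through both = C(18, 11)·C(5, 2)·C(2, 1) = 636480. Avoid both = 4457400 − 1113840 − 2288132 + 636480 = 1691908.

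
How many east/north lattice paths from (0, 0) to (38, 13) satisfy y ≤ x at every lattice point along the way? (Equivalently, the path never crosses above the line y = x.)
Number of paths = 317506779800

By the reflection principle (André's argument), the number of monotone paths to (38, 13) with n ≤ m that never go above y = x is C(51, 38) − C(51, 39) = 476260169700 − 158753389900 = 317506779800.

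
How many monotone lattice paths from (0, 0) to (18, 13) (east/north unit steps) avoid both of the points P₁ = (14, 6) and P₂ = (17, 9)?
Number of paths = 181715525

Inclusion–exclusion. Total paths: C(31, 18) = 206253075. Through P₁: C(20, 14)·C(11, 4) = 12790800. Through P₂: C(26, 17)·C(5, 1) = 15622750. Since P₁ is strictly southwest of P₂, a monotone path through both must visit P₁ then P₂; paths through both = C(20, 14)·C(6, 3)·C(5, 1) = 3876000. Avoid both = 206253075 − 12790800 − 15622750 + 3876000 = 181715525.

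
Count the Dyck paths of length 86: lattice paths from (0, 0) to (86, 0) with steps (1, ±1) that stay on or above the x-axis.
C_43 = 150853479205085351660700

These Dyck paths are counted by the Catalan number C_n = (1/(n + 1)) · C(2n, n). For n = 43: C_43 = (1/44) · C(86, 43) = 6637553085023755473070800/44 = 150853479205085351660700.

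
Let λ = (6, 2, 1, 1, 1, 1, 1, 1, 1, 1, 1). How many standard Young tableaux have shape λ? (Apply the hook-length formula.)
# SYT of shape (6, 2, 1, 1, 1, 1, 1, 1, 1, 1, 1) = 38675

Hook-length formula: f^λ = n! / Π hook(c), product over all cells c of the Young diagram. For λ = (6, 2, 1, 1, 1, 1, 1, 1, 1, 1, 1), n = 17 boxes. Hook lengths by row (left-to-right, top-to-bottom): [16, 6, 4, 3, 2, 1]; [11, 1]; [9]; [8]; [7]; [6]; [5]; [4]; [3]; [2]; [1]. Product of hooks = 9196830720. So f^λ = 17! / 9196830720 = 355687428096000 / 9196830720 = 38675.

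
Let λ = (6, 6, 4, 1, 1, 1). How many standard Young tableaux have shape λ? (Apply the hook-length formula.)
# SYT of shape (6, 6, 4, 1, 1, 1) = 14511744

Hook-length formula: f^λ = n! / Π hook(c), product over all cells c of the Young diagram. For λ = (6, 6, 4, 1, 1, 1), n = 19 boxes. Hook lengths by row (left-to-right, top-to-bottom): [11, 7, 6, 5, 3, 2]; [10, 6, 5, 4, 2, 1]; [7, 3, 2, 1]; [3]; [2]; [1]. Product of hooks = 8382528000. So f^λ = 19! / 8382528000 = 121645100408832000 / 8382528000 = 14511744.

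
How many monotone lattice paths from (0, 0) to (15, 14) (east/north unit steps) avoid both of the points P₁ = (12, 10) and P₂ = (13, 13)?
Number of paths = 31484102

Inclusion–exclusion. Total paths: C(29, 15) = 77558760. Through P₁: C(22, 12)·C(7, 3) = 22632610. Through P₂: C(26, 13)·C(3, 2) = 31201800. Since P₁ is strictly southwest of P₂, a monotone path through both must visit P₁ then P₂; paths through both = C(22, 12)·C(4, 1)·C(3, 2) = 7759752. Avoid both = 77558760 − 22632610 − 31201800 + 7759752 = 31484102.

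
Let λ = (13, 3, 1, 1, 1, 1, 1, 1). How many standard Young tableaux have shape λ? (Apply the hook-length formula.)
# SYT of shape (13, 3, 1, 1, 1, 1, 1, 1) = 7660268

Hook-length formula: f^λ = n! / Π hook(c), product over all cells c of the Young diagram. For λ = (13, 3, 1, 1, 1, 1, 1, 1), n = 22 boxes. Hook lengths by row (left-to-right, top-to-bottom): [20, 13, 12, 10, 9, 8, 7, 6, 5, 4, 3, 2, 1]; [9, 2, 1]; [6]; [5]; [4]; [3]; [2]; [1]. Product of hooks = 146731253760000. So f^λ = 22! / 146731253760000 = 1124000727777607680000 / 146731253760000 = 7660268.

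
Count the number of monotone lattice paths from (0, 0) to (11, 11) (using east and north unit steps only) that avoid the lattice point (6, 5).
Number of paths = 491988

Total paths from (0, 0) to (11, 11): C(22, 11) = 705432. Paths through (6, 5): (paths (0, 0) → (6, 5)) × (paths (6, 5) → (11, 11)) = C(11, 6) · C(11, 5) = 462 · 462 = 213444. Avoidance count = 705432 − 213444 = 491988.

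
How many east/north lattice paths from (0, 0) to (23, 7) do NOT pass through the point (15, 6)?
Number of paths = 1547424

Total paths from (0, 0) to (23, 7): C(30, 23) = 2035800. Paths through (15, 6): (paths (0, 0) → (15, 6)) × (paths (15, 6) → (23, 7)) = C(21, 15) · C(9, 8) = 54264 · 9 = 488376. Avoidance count = 2035800 − 488376 = 1547424.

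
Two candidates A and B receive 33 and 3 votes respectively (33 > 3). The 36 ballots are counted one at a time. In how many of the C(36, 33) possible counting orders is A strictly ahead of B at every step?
Strict-lead orderings = 5950

Total orderings of the 36 votes with 33 for A: C(36, 33) = 7140. By the Bertrand ballot formula (Cycle Lemma / reflection principle), the number of orderings in which A is strictly ahead of B throughout is (p − q)/(p + q) · C(p + q, p) = (33 − 3)/(33 + 3) · 7140 = 5950.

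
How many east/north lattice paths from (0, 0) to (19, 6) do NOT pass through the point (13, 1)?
Number of paths = 170632

Total paths from (0, 0) to (19, 6): C(25, 19) = 177100. Paths through (13, 1): (paths (0, 0) → (13, 1)) × (paths (13, 1) → (19, 6)) = C(14, 13) · C(11, 6) = 14 · 462 = 6468. Avoidance count = 177100 − 6468 = 170632.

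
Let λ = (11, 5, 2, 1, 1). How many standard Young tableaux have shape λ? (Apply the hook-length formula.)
# SYT of shape (11, 5, 2, 1, 1) = 13579566

Hook-length formula: f^λ = n! / Π hook(c), product over all cells c of the Young diagram. For λ = (11, 5, 2, 1, 1), n = 20 boxes. Hook lengths by row (left-to-right, top-to-bottom): [15, 12, 10, 9, 8, 6, 5, 4, 3, 2, 1]; [8, 5, 3, 2, 1]; [4, 1]; [2]; [1]. Product of hooks = 179159040000. So f^λ = 20! / 179159040000 = 2432902008176640000 / 179159040000 = 13579566.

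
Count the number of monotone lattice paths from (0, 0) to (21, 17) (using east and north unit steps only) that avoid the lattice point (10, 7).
Number of paths = 21921522612

Total paths from (0, 0) to (21, 17): C(38, 21) = 28781143380. Paths through (10, 7): (paths (0, 0) → (10, 7)) × (paths (10, 7) → (21, 17)) = C(17, 10) · C(21, 11) = 19448 · 352716 = 6859620768. Avoidance count = 28781143380 − 6859620768 = 21921522612.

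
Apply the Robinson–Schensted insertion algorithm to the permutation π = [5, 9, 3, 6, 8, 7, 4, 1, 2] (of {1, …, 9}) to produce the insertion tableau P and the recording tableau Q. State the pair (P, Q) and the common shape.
P = [1, 2, 7] / [3, 4] / [5, 6] / [8] / [9];  Q = [1, 2, 5] / [3, 4] / [6, 9] / [7] / [8];  common shape = (3, 2, 2, 1, 1)

Row-insert the values π_1, π_2, … into P one at a time, bumping the leftmost entry strictly greater than the inserted value down to the next row. The recording tableau Q records, in position (i, j), the step at which that cell was added to P.
  Insert 5 (step 1): P = [5];  Q = [1]
  Insert 9 (step 2): P = [5, 9];  Q = [1, 2]
  Insert 3 (step 3): P = [3, 9] / [5];  Q = [1, 2] / [3]
  Insert 6 (step 4): P = [3, 6] / [5, 9];  Q = [1, 2] / [3, 4]
  Insert 8 (step 5): P = [3, 6, 8] / [5, 9];  Q = [1, 2, 5] / [3, 4]
  Insert 7 (step 6): P = [3, 6, 7] / [5, 8] / [9];  Q = [1, 2, 5] / [3, 4] / [6]
  Insert 4 (step 7): P = [3, 4, 7] / [5, 6] / [8] / [9];  Q = [1, 2, 5] / [3, 4] / [6] / [7]
  Insert 1 (step 8): P = [1, 4, 7] / [3, 6] / [5] / [8] / [9];  Q = [1, 2, 5] / [3, 4] / [6] / [7] / [8]
  Insert 2 (step 9): P = [1, 2, 7] / [3, 4] / [5, 6] / [8] / [9];  Q = [1, 2, 5] / [3, 4] / [6, 9] / [7] / [8]
Final shape: (3, 2, 2, 1, 1).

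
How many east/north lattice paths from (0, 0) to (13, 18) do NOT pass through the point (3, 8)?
Number of paths = 175768335

Total paths from (0, 0) to (13, 18): C(31, 13) = 206253075. Paths through (3, 8): (paths (0, 0) → (3, 8)) × (paths (3, 8) → (13, 18)) = C(11, 3) · C(20, 10) = 165 · 184756 = 30484740. Avoidance count = 206253075 − 30484740 = 175768335.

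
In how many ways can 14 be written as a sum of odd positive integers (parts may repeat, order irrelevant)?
p_odd(14) = 22

Partitions of 14 using only odd parts 1, 3, 5, …: 13+1, 11+3, 11+1+1+1, 9+5, 9+3+1+1, 9+1+1+1+1+1, 7+7, 7+5+1+1, 7+3+3+1, 7+3+1+1+1+1, 7+1+1+1+1+1+1+1, 5+5+3+1, 5+5+1+1+1+1, 5+3+3+3, 5+3+3+1+1+1, 5+3+1+1+1+1+1+1, 5+1+1+1+1+1+1+1+1+1, 3+3+3+3+1+1, 3+3+3+1+1+1+1+1, 3+3+1+1+1+1+1+1+1+1, 3+1+1+1+1+1+1+1+1+1+1+1, 1+1+1+1+1+1+1+1+1+1+1+1+1+1. There are 22. (Euler: this equals q(14), the number of distinct-part partitions.)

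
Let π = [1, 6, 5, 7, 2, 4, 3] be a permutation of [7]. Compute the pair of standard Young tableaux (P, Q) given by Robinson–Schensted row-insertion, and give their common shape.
P = [1, 2, 3] / [4, 7] / [5] / [6];  Q = [1, 2, 4] / [3, 6] / [5] / [7];  common shape = (3, 2, 1, 1)

Row-insert the values π_1, π_2, … into P one at a time, bumping the leftmost entry strictly greater than the inserted value down to the next row. The recording tableau Q records, in position (i, j), the step at which that cell was added to P.
  Insert 1 (step 1): P = [1];  Q = [1]
  Insert 6 (step 2): P = [1, 6];  Q = [1, 2]
  Insert 5 (step 3): P = [1, 5] / [6];  Q = [1, 2] / [3]
  Insert 7 (step 4): P = [1, 5, 7] / [6];  Q = [1, 2, 4] / [3]
  Insert 2 (step 5): P = [1, 2, 7] / [5] / [6];  Q = [1, 2, 4] / [3] / [5]
  Insert 4 (step 6): P = [1, 2, 4] / [5, 7] / [6];  Q = [1, 2, 4] / [3, 6] / [5]
  Insert 3 (step 7): P = [1, 2, 3] / [4, 7] / [5] / [6];  Q = [1, 2, 4] / [3, 6] / [5] / [7]
Final shape: (3, 2, 1, 1).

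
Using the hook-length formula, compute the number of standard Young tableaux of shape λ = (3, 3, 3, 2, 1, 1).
# SYT of shape (3, 3, 3, 2, 1, 1) = 6435

Hook-length formula: f^λ = n! / Π hook(c), product over all cells c of the Young diagram. For λ = (3, 3, 3, 2, 1, 1), n = 13 boxes. Hook lengths by row (left-to-right, top-to-bottom): [8, 5, 3]; [7, 4, 2]; [6, 3, 1]; [4, 1]; [2]; [1]. Product of hooks = 967680. So f^λ = 13! / 967680 = 6227020800 / 967680 = 6435.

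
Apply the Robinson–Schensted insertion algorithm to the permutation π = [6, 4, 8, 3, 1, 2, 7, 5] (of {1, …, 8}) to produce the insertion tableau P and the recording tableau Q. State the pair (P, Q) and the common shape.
P = [1, 2, 5] / [3, 7] / [4, 8] / [6];  Q = [1, 3, 7] / [2, 6] / [4, 8] / [5];  common shape = (3, 2, 2, 1)

Row-insert the values π_1, π_2, … into P one at a time, bumping the leftmost entry strictly greater than the inserted value down to the next row. The recording tableau Q records, in position (i, j), the step at which that cell was added to P.
  Insert 6 (step 1): P = [6];  Q = [1]
  Insert 4 (step 2): P = [4] / [6];  Q = [1] / [2]
  Insert 8 (step 3): P = [4, 8] / [6];  Q = [1, 3] / [2]
  Insert 3 (step 4): P = [3, 8] / [4] / [6];  Q = [1, 3] / [2] / [4]
  Insert 1 (step 5): P = [1, 8] / [3] / [4] / [6];  Q = [1, 3] / [2] / [4] / [5]
  Insert 2 (step 6): P = [1, 2] / [3, 8] / [4] / [6];  Q = [1, 3] / [2, 6] / [4] / [5]
  Insert 7 (step 7): P = [1, 2, 7] / [3, 8] / [4] / [6];  Q = [1, 3, 7] / [2, 6] / [4] / [5]
  Insert 5 (step 8): P = [1, 2, 5] / [3, 7] / [4, 8] / [6];  Q = [1, 3, 7] / [2, 6] / [4, 8] / [5]
Final shape: (3, 2, 2, 1).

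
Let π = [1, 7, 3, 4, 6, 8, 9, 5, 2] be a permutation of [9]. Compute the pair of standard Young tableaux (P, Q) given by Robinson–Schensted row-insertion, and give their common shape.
P = [1, 2, 4, 5, 8, 9] / [3] / [6] / [7];  Q = [1, 2, 4, 5, 6, 7] / [3] / [8] / [9];  common shape = (6, 1, 1, 1)

Row-insert the values π_1, π_2, … into P one at a time, bumping the leftmost entry strictly greater than the inserted value down to the next row. The recording tableau Q records, in position (i, j), the step at which that cell was added to P.
  Insert 1 (step 1): P = [1];  Q = [1]
  Insert 7 (step 2): P = [1, 7];  Q = [1, 2]
  Insert 3 (step 3): P = [1, 3] / [7];  Q = [1, 2] / [3]
  Insert 4 (step 4): P = [1, 3, 4] / [7];  Q = [1, 2, 4] / [3]
  Insert 6 (step 5): P = [1, 3, 4, 6] / [7];  Q = [1, 2, 4, 5] / [3]
  Insert 8 (step 6): P = [1, 3, 4, 6, 8] / [7];  Q = [1, 2, 4, 5, 6] / [3]
  Insert 9 (step 7): P = [1, 3, 4, 6, 8, 9] / [7];  Q = [1, 2, 4, 5, 6, 7] / [3]
  Insert 5 (step 8): P = [1, 3, 4, 5, 8, 9] / [6] / [7];  Q = [1, 2, 4, 5, 6, 7] / [3] / [8]
  Insert 2 (step 9): P = [1, 2, 4, 5, 8, 9] / [3] / [6] / [7];  Q = [1, 2, 4, 5, 6, 7] / [3] / [8] / [9]
Final shape: (6, 1, 1, 1).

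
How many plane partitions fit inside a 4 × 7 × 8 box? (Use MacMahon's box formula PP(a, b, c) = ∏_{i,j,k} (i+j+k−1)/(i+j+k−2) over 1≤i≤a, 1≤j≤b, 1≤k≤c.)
PP(4, 7, 8) = 1318349483880

Evaluate the triple product over i = 1..4, j = 1..7, k = 1..8. The factors are (2/1) · (3/2) · (4/3) · (5/4) · (6/5) · (7/6) · (8/7) · (9/8) · … (224 factors total). The numerators and denominators telescope so the product is an integer; carrying out the multiplication exactly gives PP(4, 7, 8) = 1318349483880.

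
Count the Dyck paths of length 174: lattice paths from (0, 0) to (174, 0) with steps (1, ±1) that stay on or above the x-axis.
C_87 = 16435314834665426797069144960762886143367590394940

These Dyck paths are counted by the Catalan number C_n = (1/(n + 1)) · C(2n, n). For n = 87: C_87 = (1/88) · C(174, 87) = 1446307705450557558142084756547133980616347954754720/88 = 16435314834665426797069144960762886143367590394940.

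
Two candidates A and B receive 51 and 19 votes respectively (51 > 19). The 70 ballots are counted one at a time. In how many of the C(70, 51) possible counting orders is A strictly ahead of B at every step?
Strict-lead orderings = 29021329508151552

Total orderings of the 70 votes with 51 for A: C(70, 51) = 63484158299081520. By the Bertrand ballot formula (Cycle Lemma / reflection principle), the number of orderings in which A is strictly ahead of B throughout is (p − q)/(p + q) · C(p + q, p) = (51 − 19)/(51 + 19) · 63484158299081520 = 29021329508151552.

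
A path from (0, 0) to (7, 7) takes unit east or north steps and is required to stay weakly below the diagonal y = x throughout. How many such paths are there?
Number of paths = 429

By the reflection principle (André's argument), the number of monotone paths to (7, 7) with n ≤ m that never go above y = x is C(14, 7) − C(14, 8) = 3432 − 3003 = 429.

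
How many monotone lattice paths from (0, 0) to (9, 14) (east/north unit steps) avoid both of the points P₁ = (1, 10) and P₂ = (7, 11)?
Number of paths = 494275

Inclusion–exclusion. Total paths: C(23, 9) = 817190. Through P₁: C(11, 1)·C(12, 8) = 5445. Through P₂: C(18, 7)·C(5, 2) = 318240. Since P₁ is strictly southwest of P₂, a monotone path through both must visit P₁ then P₂; paths through both = C(11, 1)·C(7, 6)·C(5, 2) = 770. Avoid both = 817190 − 5445 − 318240 + 770 = 494275.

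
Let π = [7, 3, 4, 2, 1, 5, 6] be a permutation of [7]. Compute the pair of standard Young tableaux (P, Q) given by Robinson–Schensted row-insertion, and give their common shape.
P = [1, 4, 5, 6] / [2] / [3] / [7];  Q = [1, 3, 6, 7] / [2] / [4] / [5];  common shape = (4, 1, 1, 1)

Row-insert the values π_1, π_2, … into P one at a time, bumping the leftmost entry strictly greater than the inserted value down to the next row. The recording tableau Q records, in position (i, j), the step at which that cell was added to P.
  Insert 7 (step 1): P = [7];  Q = [1]
  Insert 3 (step 2): P = [3] / [7];  Q = [1] / [2]
  Insert 4 (step 3): P = [3, 4] / [7];  Q = [1, 3] / [2]
  Insert 2 (step 4): P = [2, 4] / [3] / [7];  Q = [1, 3] / [2] / [4]
  Insert 1 (step 5): P = [1, 4] / [2] / [3] / [7];  Q = [1, 3] / [2] / [4] / [5]
  Insert 5 (step 6): P = [1, 4, 5] / [2] / [3] / [7];  Q = [1, 3, 6] / [2] / [4] / [5]
  Insert 6 (step 7): P = [1, 4, 5, 6] / [2] / [3] / [7];  Q = [1, 3, 6, 7] / [2] / [4] / [5]
Final shape: (4, 1, 1, 1).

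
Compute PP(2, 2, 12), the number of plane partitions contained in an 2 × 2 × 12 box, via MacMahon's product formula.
PP(2, 2, 12) = 3185

Evaluate the triple product over i = 1..2, j = 1..2, k = 1..12. The factors are (2/1) · (3/2) · (4/3) · (5/4) · (6/5) · (7/6) · (8/7) · (9/8) · … (48 factors total). The numerators and denominators telescope so the product is an integer; carrying out the multiplication exactly gives PP(2, 2, 12) = 3185.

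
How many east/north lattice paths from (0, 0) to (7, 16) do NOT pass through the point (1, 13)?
Number of paths = 243981

Total paths from (0, 0) to (7, 16): C(23, 7) = 245157. Paths through (1, 13): (paths (0, 0) → (1, 13)) × (paths (1, 13) → (7, 16)) = C(14, 1) · C(9, 6) = 14 · 84 = 1176. Avoidance count = 245157 − 1176 = 243981.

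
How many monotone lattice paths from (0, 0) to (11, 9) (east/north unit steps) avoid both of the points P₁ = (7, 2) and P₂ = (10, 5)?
Number of paths = 144665

Inclusion–exclusion. Total paths: C(20, 11) = 167960. Through P₁: C(9, 7)·C(11, 4) = 11880. Through P₂: C(15, 10)·C(5, 1) = 15015. Since P₁ is strictly southwest of P₂, a monotone path through both must visit P₁ then P₂; paths through both = C(9, 7)·C(6, 3)·C(5, 1) = 3600. Avoid both = 167960 − 11880 − 15015 + 3600 = 144665.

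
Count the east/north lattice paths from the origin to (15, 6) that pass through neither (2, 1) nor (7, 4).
Number of paths = 21270

Inclusion–exclusion. Total paths: C(21, 15) = 54264. Through P₁: C(3, 2)·C(18, 13) = 25704. Through P₂: C(11, 7)·C(10, 8) = 14850. Since P₁ is strictly southwest of P₂, a monotone path through both must visit P₁ then P₂; paths through both = C(3, 2)·C(8, 5)·C(10, 8) = 7560. Avoid both = 54264 − 25704 − 14850 + 7560 = 21270.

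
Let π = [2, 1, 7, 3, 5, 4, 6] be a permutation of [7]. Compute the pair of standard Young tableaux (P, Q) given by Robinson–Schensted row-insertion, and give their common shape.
P = [1, 3, 4, 6] / [2, 5] / [7];  Q = [1, 3, 5, 7] / [2, 4] / [6];  common shape = (4, 2, 1)

Row-insert the values π_1, π_2, … into P one at a time, bumping the leftmost entry strictly greater than the inserted value down to the next row. The recording tableau Q records, in position (i, j), the step at which that cell was added to P.
  Insert 2 (step 1): P = [2];  Q = [1]
  Insert 1 (step 2): P = [1] / [2];  Q = [1] / [2]
  Insert 7 (step 3): P = [1, 7] / [2];  Q = [1, 3] / [2]
  Insert 3 (step 4): P = [1, 3] / [2, 7];  Q = [1, 3] / [2, 4]
  Insert 5 (step 5): P = [1, 3, 5] / [2, 7];  Q = [1, 3, 5] / [2, 4]
  Insert 4 (step 6): P = [1, 3, 4] / [2, 5] / [7];  Q = [1, 3, 5] / [2, 4] / [6]
  Insert 6 (step 7): P = [1, 3, 4, 6] / [2, 5] / [7];  Q = [1, 3, 5, 7] / [2, 4] / [6]
Final shape: (4, 2, 1).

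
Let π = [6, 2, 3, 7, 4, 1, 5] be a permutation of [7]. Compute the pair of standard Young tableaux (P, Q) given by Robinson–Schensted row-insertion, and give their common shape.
P = [1, 3, 4, 5] / [2, 7] / [6];  Q = [1, 3, 4, 7] / [2, 5] / [6];  common shape = (4, 2, 1)

Row-insert the values π_1, π_2, … into P one at a time, bumping the leftmost entry strictly greater than the inserted value down to the next row. The recording tableau Q records, in position (i, j), the step at which that cell was added to P.
  Insert 6 (step 1): P = [6];  Q = [1]
  Insert 2 (step 2): P = [2] / [6];  Q = [1] / [2]
  Insert 3 (step 3): P = [2, 3] / [6];  Q = [1, 3] / [2]
  Insert 7 (step 4): P = [2, 3, 7] / [6];  Q = [1, 3, 4] / [2]
  Insert 4 (step 5): P = [2, 3, 4] / [6, 7];  Q = [1, 3, 4] / [2, 5]
  Insert 1 (step 6): P = [1, 3, 4] / [2, 7] / [6];  Q = [1, 3, 4] / [2, 5] / [6]
  Insert 5 (step 7): P = [1, 3, 4, 5] / [2, 7] / [6];  Q = [1, 3, 4, 7] / [2, 5] / [6]
Final shape: (4, 2, 1).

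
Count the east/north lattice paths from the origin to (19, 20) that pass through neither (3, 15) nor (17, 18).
Number of paths = 41684583006

Inclusion–exclusion. Total paths: C(39, 19) = 68923264410. Through P₁: C(18, 3)·C(21, 16) = 16604784. Through P₂: C(35, 17)·C(4, 2) = 27225405900. Since P₁ is strictly southwest of P₂, a monotone path through both must visit P₁ then P₂; paths through both = C(18, 3)·C(17, 14)·C(4, 2) = 3329280. Avoid both = 68923264410 − 16604784 − 27225405900 + 3329280 = 41684583006.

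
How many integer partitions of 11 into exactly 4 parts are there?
p(11, 4 parts) = 11

Partitions of n into exactly k parts ↔ partitions of n − k into at most k parts (subtract 1 from each part). For n = 11, k = 4, the partitions are: 8+1+1+1, 7+2+1+1, 6+3+1+1, 6+2+2+1, 5+4+1+1, 5+3+2+1, 5+2+2+2, 4+4+2+1, 4+3+3+1, 4+3+2+2, 3+3+3+2. Count = 11.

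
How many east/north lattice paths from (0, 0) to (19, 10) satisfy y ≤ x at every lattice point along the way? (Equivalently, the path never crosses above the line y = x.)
Number of paths = 10015005

By the reflection principle (André's argument), the number of monotone paths to (19, 10) with n ≤ m that never go above y = x is C(29, 19) − C(29, 20) = 20030010 − 10015005 = 10015005.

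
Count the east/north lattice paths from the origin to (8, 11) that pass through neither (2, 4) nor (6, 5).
Number of paths = 39006

Inclusion–exclusion. Total paths: C(19, 8) = 75582. Through P₁: C(6, 2)·C(13, 6) = 25740. Through P₂: C(11, 6)·C(8, 2) = 12936. Since P₁ is strictly southwest of P₂, a monotone path through both must visit P₁ then P₂; paths through both = C(6, 2)·C(5, 4)·C(8, 2) = 2100. Avoid both = 75582 − 25740 − 12936 + 2100 = 39006.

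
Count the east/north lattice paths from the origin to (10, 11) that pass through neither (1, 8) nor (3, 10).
Number of paths = 348880

Inclusion–exclusion. Total paths: C(21, 10) = 352716. Through P₁: C(9, 1)·C(12, 9) = 1980. Through P₂: C(13, 3)·C(8, 7) = 2288. Since P₁ is strictly southwest of P₂, a monotone path through both must visit P₁ then P₂; paths through both = C(9, 1)·C(4, 2)·C(8, 7) = 432. Avoid both = 352716 − 1980 − 2288 + 432 = 348880.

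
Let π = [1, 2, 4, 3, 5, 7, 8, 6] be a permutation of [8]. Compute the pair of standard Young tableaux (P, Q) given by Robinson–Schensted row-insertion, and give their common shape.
P = [1, 2, 3, 5, 6, 8] / [4, 7];  Q = [1, 2, 3, 5, 6, 7] / [4, 8];  common shape = (6, 2)

Row-insert the values π_1, π_2, … into P one at a time, bumping the leftmost entry strictly greater than the inserted value down to the next row. The recording tableau Q records, in position (i, j), the step at which that cell was added to P.
  Insert 1 (step 1): P = [1];  Q = [1]
  Insert 2 (step 2): P = [1, 2];  Q = [1, 2]
  Insert 4 (step 3): P = [1, 2, 4];  Q = [1, 2, 3]
  Insert 3 (step 4): P = [1, 2, 3] / [4];  Q = [1, 2, 3] / [4]
  Insert 5 (step 5): P = [1, 2, 3, 5] / [4];  Q = [1, 2, 3, 5] / [4]
  Insert 7 (step 6): P = [1, 2, 3, 5, 7] / [4];  Q = [1, 2, 3, 5, 6] / [4]
  Insert 8 (step 7): P = [1, 2, 3, 5, 7, 8] / [4];  Q = [1, 2, 3, 5, 6, 7] / [4]
  Insert 6 (step 8): P = [1, 2, 3, 5, 6, 8] / [4, 7];  Q = [1, 2, 3, 5, 6, 7] / [4, 8]
Final shape: (6, 2).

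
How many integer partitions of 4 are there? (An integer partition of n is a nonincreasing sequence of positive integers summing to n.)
p(4) = 5

List all partitions of 4: 4, 3+1, 2+2, 2+1+1, 1+1+1+1. Counting them gives p(4) = 5.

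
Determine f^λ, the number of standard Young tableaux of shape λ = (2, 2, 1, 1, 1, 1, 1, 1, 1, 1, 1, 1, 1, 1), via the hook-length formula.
# SYT of shape (2, 2, 1, 1, 1, 1, 1, 1, 1, 1, 1, 1, 1, 1) = 104

Hook-length formula: f^λ = n! / Π hook(c), product over all cells c of the Young diagram. For λ = (2, 2, 1, 1, 1, 1, 1, 1, 1, 1, 1, 1, 1, 1), n = 16 boxes. Hook lengths by row (left-to-right, top-to-bottom): [15, 2]; [14, 1]; [12]; [11]; [10]; [9]; [8]; [7]; [6]; [5]; [4]; [3]; [2]; [1]. Product of hooks = 201180672000. So f^λ = 16! / 201180672000 = 20922789888000 / 201180672000 = 104.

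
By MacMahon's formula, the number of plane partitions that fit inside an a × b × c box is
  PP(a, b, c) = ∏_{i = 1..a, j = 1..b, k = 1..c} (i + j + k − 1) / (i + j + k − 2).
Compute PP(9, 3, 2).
PP(9, 3, 2) = 15730

Evaluate the triple product over i = 1..9, j = 1..3, k = 1..2. The factors are (2/1) · (3/2) · (3/2) · (4/3) · (4/3) · (5/4) · (3/2) · (4/3) · … (54 factors total). The numerators and denominators telescope so the product is an integer; carrying out the multiplication exactly gives PP(9, 3, 2) = 15730.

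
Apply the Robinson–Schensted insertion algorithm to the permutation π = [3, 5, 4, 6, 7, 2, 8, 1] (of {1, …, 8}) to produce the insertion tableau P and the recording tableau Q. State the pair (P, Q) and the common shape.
P = [1, 4, 6, 7, 8] / [2] / [3] / [5];  Q = [1, 2, 4, 5, 7] / [3] / [6] / [8];  common shape = (5, 1, 1, 1)

Row-insert the values π_1, π_2, … into P one at a time, bumping the leftmost entry strictly greater than the inserted value down to the next row. The recording tableau Q records, in position (i, j), the step at which that cell was added to P.
  Insert 3 (step 1): P = [3];  Q = [1]
  Insert 5 (step 2): P = [3, 5];  Q = [1, 2]
  Insert 4 (step 3): P = [3, 4] / [5];  Q = [1, 2] / [3]
  Insert 6 (step 4): P = [3, 4, 6] / [5];  Q = [1, 2, 4] / [3]
  Insert 7 (step 5): P = [3, 4, 6, 7] / [5];  Q = [1, 2, 4, 5] / [3]
  Insert 2 (step 6): P = [2, 4, 6, 7] / [3] / [5];  Q = [1, 2, 4, 5] / [3] / [6]
  Insert 8 (step 7): P = [2, 4, 6, 7, 8] / [3] / [5];  Q = [1, 2, 4, 5, 7] / [3] / [6]
  Insert 1 (step 8): P = [1, 4, 6, 7, 8] / [2] / [3] / [5];  Q = [1, 2, 4, 5, 7] / [3] / [6] / [8]
Final shape: (5, 1, 1, 1).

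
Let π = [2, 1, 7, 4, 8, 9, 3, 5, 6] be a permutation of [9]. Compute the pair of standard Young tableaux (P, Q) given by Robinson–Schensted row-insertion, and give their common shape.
P = [1, 3, 5, 6] / [2, 4, 8, 9] / [7];  Q = [1, 3, 5, 6] / [2, 4, 8, 9] / [7];  common shape = (4, 4, 1)

Row-insert the values π_1, π_2, … into P one at a time, bumping the leftmost entry strictly greater than the inserted value down to the next row. The recording tableau Q records, in position (i, j), the step at which that cell was added to P.
  Insert 2 (step 1): P = [2];  Q = [1]
  Insert 1 (step 2): P = [1] / [2];  Q = [1] / [2]
  Insert 7 (step 3): P = [1, 7] / [2];  Q = [1, 3] / [2]
  Insert 4 (step 4): P = [1, 4] / [2, 7];  Q = [1, 3] / [2, 4]
  Insert 8 (step 5): P = [1, 4, 8] / [2, 7];  Q = [1, 3, 5] / [2, 4]
  Insert 9 (step 6): P = [1, 4, 8, 9] / [2, 7];  Q = [1, 3, 5, 6] / [2, 4]
  Insert 3 (step 7): P = [1, 3, 8, 9] / [2, 4] / [7];  Q = [1, 3, 5, 6] / [2, 4] / [7]
  Insert 5 (step 8): P = [1, 3, 5, 9] / [2, 4, 8] / [7];  Q = [1, 3, 5, 6] / [2, 4, 8] / [7]
  Insert 6 (step 9): P = [1, 3, 5, 6] / [2, 4, 8, 9] / [7];  Q = [1, 3, 5, 6] / [2, 4, 8, 9] / [7]
Final shape: (4, 4, 1).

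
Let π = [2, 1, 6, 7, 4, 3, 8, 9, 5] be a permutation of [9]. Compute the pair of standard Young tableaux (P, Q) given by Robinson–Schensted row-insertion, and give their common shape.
P = [1, 3, 5, 8, 9] / [2, 4, 7] / [6];  Q = [1, 3, 4, 7, 8] / [2, 5, 9] / [6];  common shape = (5, 3, 1)

Row-insert the values π_1, π_2, … into P one at a time, bumping the leftmost entry strictly greater than the inserted value down to the next row. The recording tableau Q records, in position (i, j), the step at which that cell was added to P.
  Insert 2 (step 1): P = [2];  Q = [1]
  Insert 1 (step 2): P = [1] / [2];  Q = [1] / [2]
  Insert 6 (step 3): P = [1, 6] / [2];  Q = [1, 3] / [2]
  Insert 7 (step 4): P = [1, 6, 7] / [2];  Q = [1, 3, 4] / [2]
  Insert 4 (step 5): P = [1, 4, 7] / [2, 6];  Q = [1, 3, 4] / [2, 5]
  Insert 3 (step 6): P = [1, 3, 7] / [2, 4] / [6];  Q = [1, 3, 4] / [2, 5] / [6]
  Insert 8 (step 7): P = [1, 3, 7, 8] / [2, 4] / [6];  Q = [1, 3, 4, 7] / [2, 5] / [6]
  Insert 9 (step 8): P = [1, 3, 7, 8, 9] / [2, 4] / [6];  Q = [1, 3, 4, 7, 8] / [2, 5] / [6]
  Insert 5 (step 9): P = [1, 3, 5, 8, 9] / [2, 4, 7] / [6];  Q = [1, 3, 4, 7, 8] / [2, 5, 9] / [6]
Final shape: (5, 3, 1).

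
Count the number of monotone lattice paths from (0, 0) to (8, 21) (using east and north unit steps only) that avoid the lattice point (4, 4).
Number of paths = 3873195

Total paths from (0, 0) to (8, 21): C(29, 8) = 4292145. Paths through (4, 4): (paths (0, 0) → (4, 4)) × (paths (4, 4) → (8, 21)) = C(8, 4) · C(21, 4) = 70 · 5985 = 418950. Avoidance count = 4292145 − 418950 = 3873195.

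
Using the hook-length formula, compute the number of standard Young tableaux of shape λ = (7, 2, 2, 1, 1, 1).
# SYT of shape (7, 2, 2, 1, 1, 1) = 21021

Hook-length formula: f^λ = n! / Π hook(c), product over all cells c of the Young diagram. For λ = (7, 2, 2, 1, 1, 1), n = 14 boxes. Hook lengths by row (left-to-right, top-to-bottom): [12, 8, 5, 4, 3, 2, 1]; [6, 2]; [5, 1]; [3]; [2]; [1]. Product of hooks = 4147200. So f^λ = 14! / 4147200 = 87178291200 / 4147200 = 21021.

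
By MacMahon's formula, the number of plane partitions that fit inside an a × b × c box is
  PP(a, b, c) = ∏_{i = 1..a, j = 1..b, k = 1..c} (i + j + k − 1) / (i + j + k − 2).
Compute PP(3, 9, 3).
PP(3, 9, 3) = 572572

Evaluate the triple product over i = 1..3, j = 1..9, k = 1..3. The factors are (2/1) · (3/2) · (4/3) · (3/2) · (4/3) · (5/4) · (4/3) · (5/4) · … (81 factors total). The numerators and denominators telescope so the product is an integer; carrying out the multiplication exactly gives PP(3, 9, 3) = 572572.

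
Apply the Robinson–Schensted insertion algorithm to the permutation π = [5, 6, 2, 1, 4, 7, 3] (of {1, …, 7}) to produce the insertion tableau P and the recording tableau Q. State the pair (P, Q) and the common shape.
P = [1, 3, 7] / [2, 4] / [5, 6];  Q = [1, 2, 6] / [3, 5] / [4, 7];  common shape = (3, 2, 2)

Row-insert the values π_1, π_2, … into P one at a time, bumping the leftmost entry strictly greater than the inserted value down to the next row. The recording tableau Q records, in position (i, j), the step at which that cell was added to P.
  Insert 5 (step 1): P = [5];  Q = [1]
  Insert 6 (step 2): P = [5, 6];  Q = [1, 2]
  Insert 2 (step 3): P = [2, 6] / [5];  Q = [1, 2] / [3]
  Insert 1 (step 4): P = [1, 6] / [2] / [5];  Q = [1, 2] / [3] / [4]
  Insert 4 (step 5): P = [1, 4] / [2, 6] / [5];  Q = [1, 2] / [3, 5] / [4]
  Insert 7 (step 6): P = [1, 4, 7] / [2, 6] / [5];  Q = [1, 2, 6] / [3, 5] / [4]
  Insert 3 (step 7): P = [1, 3, 7] / [2, 4] / [5, 6];  Q = [1, 2, 6] / [3, 5] / [4, 7]
Final shape: (3, 2, 2).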